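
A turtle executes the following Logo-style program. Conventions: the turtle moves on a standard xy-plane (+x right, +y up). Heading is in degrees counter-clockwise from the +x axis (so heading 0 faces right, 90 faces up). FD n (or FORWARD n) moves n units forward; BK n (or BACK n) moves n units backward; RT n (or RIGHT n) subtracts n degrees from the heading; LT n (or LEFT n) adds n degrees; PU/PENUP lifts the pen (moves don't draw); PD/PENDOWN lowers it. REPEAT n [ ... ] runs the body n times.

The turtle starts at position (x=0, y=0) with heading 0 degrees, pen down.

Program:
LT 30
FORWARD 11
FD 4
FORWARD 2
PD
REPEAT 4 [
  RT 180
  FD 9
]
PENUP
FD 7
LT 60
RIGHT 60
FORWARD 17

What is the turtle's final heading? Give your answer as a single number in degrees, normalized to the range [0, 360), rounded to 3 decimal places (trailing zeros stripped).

Executing turtle program step by step:
Start: pos=(0,0), heading=0, pen down
LT 30: heading 0 -> 30
FD 11: (0,0) -> (9.526,5.5) [heading=30, draw]
FD 4: (9.526,5.5) -> (12.99,7.5) [heading=30, draw]
FD 2: (12.99,7.5) -> (14.722,8.5) [heading=30, draw]
PD: pen down
REPEAT 4 [
  -- iteration 1/4 --
  RT 180: heading 30 -> 210
  FD 9: (14.722,8.5) -> (6.928,4) [heading=210, draw]
  -- iteration 2/4 --
  RT 180: heading 210 -> 30
  FD 9: (6.928,4) -> (14.722,8.5) [heading=30, draw]
  -- iteration 3/4 --
  RT 180: heading 30 -> 210
  FD 9: (14.722,8.5) -> (6.928,4) [heading=210, draw]
  -- iteration 4/4 --
  RT 180: heading 210 -> 30
  FD 9: (6.928,4) -> (14.722,8.5) [heading=30, draw]
]
PU: pen up
FD 7: (14.722,8.5) -> (20.785,12) [heading=30, move]
LT 60: heading 30 -> 90
RT 60: heading 90 -> 30
FD 17: (20.785,12) -> (35.507,20.5) [heading=30, move]
Final: pos=(35.507,20.5), heading=30, 7 segment(s) drawn

Answer: 30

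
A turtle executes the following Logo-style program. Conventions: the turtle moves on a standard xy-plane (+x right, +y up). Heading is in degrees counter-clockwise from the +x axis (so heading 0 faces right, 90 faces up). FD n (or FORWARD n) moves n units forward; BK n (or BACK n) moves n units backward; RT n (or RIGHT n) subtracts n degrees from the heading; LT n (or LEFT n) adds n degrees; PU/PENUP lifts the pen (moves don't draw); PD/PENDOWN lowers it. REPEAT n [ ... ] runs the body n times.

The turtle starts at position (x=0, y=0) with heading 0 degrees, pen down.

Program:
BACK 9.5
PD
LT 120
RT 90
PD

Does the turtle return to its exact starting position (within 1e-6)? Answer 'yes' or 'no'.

Executing turtle program step by step:
Start: pos=(0,0), heading=0, pen down
BK 9.5: (0,0) -> (-9.5,0) [heading=0, draw]
PD: pen down
LT 120: heading 0 -> 120
RT 90: heading 120 -> 30
PD: pen down
Final: pos=(-9.5,0), heading=30, 1 segment(s) drawn

Start position: (0, 0)
Final position: (-9.5, 0)
Distance = 9.5; >= 1e-6 -> NOT closed

Answer: no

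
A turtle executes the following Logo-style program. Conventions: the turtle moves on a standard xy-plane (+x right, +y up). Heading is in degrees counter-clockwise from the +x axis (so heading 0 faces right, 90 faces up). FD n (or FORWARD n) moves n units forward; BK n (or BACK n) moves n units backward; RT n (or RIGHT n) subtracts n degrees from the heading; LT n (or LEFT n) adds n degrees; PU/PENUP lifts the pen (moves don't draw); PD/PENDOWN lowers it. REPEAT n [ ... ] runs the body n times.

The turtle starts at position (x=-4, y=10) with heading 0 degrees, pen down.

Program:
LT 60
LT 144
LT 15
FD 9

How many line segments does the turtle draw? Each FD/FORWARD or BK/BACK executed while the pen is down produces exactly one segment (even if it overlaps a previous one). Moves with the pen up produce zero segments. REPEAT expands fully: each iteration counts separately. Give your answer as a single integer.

Answer: 1

Derivation:
Executing turtle program step by step:
Start: pos=(-4,10), heading=0, pen down
LT 60: heading 0 -> 60
LT 144: heading 60 -> 204
LT 15: heading 204 -> 219
FD 9: (-4,10) -> (-10.994,4.336) [heading=219, draw]
Final: pos=(-10.994,4.336), heading=219, 1 segment(s) drawn
Segments drawn: 1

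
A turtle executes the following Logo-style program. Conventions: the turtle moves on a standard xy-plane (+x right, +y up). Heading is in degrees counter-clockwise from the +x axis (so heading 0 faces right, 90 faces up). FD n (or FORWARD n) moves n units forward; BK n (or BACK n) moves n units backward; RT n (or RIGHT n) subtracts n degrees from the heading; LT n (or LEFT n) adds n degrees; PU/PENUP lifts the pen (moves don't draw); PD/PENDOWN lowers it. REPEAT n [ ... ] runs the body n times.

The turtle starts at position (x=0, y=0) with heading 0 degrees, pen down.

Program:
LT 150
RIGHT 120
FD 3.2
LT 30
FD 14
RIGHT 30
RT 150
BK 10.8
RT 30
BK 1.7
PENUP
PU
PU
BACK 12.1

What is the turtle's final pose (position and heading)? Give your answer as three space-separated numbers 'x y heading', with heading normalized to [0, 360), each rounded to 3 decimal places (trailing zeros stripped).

Executing turtle program step by step:
Start: pos=(0,0), heading=0, pen down
LT 150: heading 0 -> 150
RT 120: heading 150 -> 30
FD 3.2: (0,0) -> (2.771,1.6) [heading=30, draw]
LT 30: heading 30 -> 60
FD 14: (2.771,1.6) -> (9.771,13.724) [heading=60, draw]
RT 30: heading 60 -> 30
RT 150: heading 30 -> 240
BK 10.8: (9.771,13.724) -> (15.171,23.077) [heading=240, draw]
RT 30: heading 240 -> 210
BK 1.7: (15.171,23.077) -> (16.644,23.927) [heading=210, draw]
PU: pen up
PU: pen up
PU: pen up
BK 12.1: (16.644,23.927) -> (27.122,29.977) [heading=210, move]
Final: pos=(27.122,29.977), heading=210, 4 segment(s) drawn

Answer: 27.122 29.977 210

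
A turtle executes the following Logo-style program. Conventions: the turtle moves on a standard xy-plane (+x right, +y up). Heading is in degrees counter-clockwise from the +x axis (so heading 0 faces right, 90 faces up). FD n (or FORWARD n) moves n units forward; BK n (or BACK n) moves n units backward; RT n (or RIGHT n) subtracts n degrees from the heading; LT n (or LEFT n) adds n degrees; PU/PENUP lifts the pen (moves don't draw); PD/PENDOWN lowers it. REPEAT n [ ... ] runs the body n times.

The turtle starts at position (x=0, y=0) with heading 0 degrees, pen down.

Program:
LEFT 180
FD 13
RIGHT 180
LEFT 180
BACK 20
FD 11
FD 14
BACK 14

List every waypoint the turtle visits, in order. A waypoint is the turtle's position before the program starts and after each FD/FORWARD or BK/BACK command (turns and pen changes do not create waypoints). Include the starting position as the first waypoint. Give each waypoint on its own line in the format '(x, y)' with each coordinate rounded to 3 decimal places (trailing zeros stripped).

Answer: (0, 0)
(-13, 0)
(7, 0)
(-4, 0)
(-18, 0)
(-4, 0)

Derivation:
Executing turtle program step by step:
Start: pos=(0,0), heading=0, pen down
LT 180: heading 0 -> 180
FD 13: (0,0) -> (-13,0) [heading=180, draw]
RT 180: heading 180 -> 0
LT 180: heading 0 -> 180
BK 20: (-13,0) -> (7,0) [heading=180, draw]
FD 11: (7,0) -> (-4,0) [heading=180, draw]
FD 14: (-4,0) -> (-18,0) [heading=180, draw]
BK 14: (-18,0) -> (-4,0) [heading=180, draw]
Final: pos=(-4,0), heading=180, 5 segment(s) drawn
Waypoints (6 total):
(0, 0)
(-13, 0)
(7, 0)
(-4, 0)
(-18, 0)
(-4, 0)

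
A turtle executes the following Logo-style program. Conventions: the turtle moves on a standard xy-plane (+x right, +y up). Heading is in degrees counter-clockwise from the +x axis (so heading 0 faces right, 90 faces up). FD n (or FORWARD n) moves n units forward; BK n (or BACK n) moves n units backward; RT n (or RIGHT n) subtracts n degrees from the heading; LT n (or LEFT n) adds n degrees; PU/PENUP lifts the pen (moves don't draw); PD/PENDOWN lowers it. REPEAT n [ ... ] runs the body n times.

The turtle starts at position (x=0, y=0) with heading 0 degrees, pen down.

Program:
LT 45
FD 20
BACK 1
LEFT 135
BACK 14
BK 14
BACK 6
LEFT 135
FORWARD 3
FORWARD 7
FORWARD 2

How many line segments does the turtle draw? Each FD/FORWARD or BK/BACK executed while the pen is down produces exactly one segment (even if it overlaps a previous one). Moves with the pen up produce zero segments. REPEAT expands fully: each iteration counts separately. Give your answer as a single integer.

Answer: 8

Derivation:
Executing turtle program step by step:
Start: pos=(0,0), heading=0, pen down
LT 45: heading 0 -> 45
FD 20: (0,0) -> (14.142,14.142) [heading=45, draw]
BK 1: (14.142,14.142) -> (13.435,13.435) [heading=45, draw]
LT 135: heading 45 -> 180
BK 14: (13.435,13.435) -> (27.435,13.435) [heading=180, draw]
BK 14: (27.435,13.435) -> (41.435,13.435) [heading=180, draw]
BK 6: (41.435,13.435) -> (47.435,13.435) [heading=180, draw]
LT 135: heading 180 -> 315
FD 3: (47.435,13.435) -> (49.556,11.314) [heading=315, draw]
FD 7: (49.556,11.314) -> (54.506,6.364) [heading=315, draw]
FD 2: (54.506,6.364) -> (55.92,4.95) [heading=315, draw]
Final: pos=(55.92,4.95), heading=315, 8 segment(s) drawn
Segments drawn: 8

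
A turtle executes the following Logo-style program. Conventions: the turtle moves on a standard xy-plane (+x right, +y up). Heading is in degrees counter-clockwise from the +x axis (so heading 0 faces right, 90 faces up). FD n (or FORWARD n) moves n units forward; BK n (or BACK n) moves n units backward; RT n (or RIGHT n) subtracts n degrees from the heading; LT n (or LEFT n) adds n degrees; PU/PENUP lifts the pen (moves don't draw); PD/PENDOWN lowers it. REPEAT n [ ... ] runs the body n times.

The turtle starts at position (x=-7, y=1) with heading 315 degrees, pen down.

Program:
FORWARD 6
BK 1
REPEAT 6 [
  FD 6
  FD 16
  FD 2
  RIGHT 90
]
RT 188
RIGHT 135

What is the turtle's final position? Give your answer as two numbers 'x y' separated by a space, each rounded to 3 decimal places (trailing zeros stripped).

Executing turtle program step by step:
Start: pos=(-7,1), heading=315, pen down
FD 6: (-7,1) -> (-2.757,-3.243) [heading=315, draw]
BK 1: (-2.757,-3.243) -> (-3.464,-2.536) [heading=315, draw]
REPEAT 6 [
  -- iteration 1/6 --
  FD 6: (-3.464,-2.536) -> (0.778,-6.778) [heading=315, draw]
  FD 16: (0.778,-6.778) -> (12.092,-18.092) [heading=315, draw]
  FD 2: (12.092,-18.092) -> (13.506,-19.506) [heading=315, draw]
  RT 90: heading 315 -> 225
  -- iteration 2/6 --
  FD 6: (13.506,-19.506) -> (9.263,-23.749) [heading=225, draw]
  FD 16: (9.263,-23.749) -> (-2.05,-35.062) [heading=225, draw]
  FD 2: (-2.05,-35.062) -> (-3.464,-36.477) [heading=225, draw]
  RT 90: heading 225 -> 135
  -- iteration 3/6 --
  FD 6: (-3.464,-36.477) -> (-7.707,-32.234) [heading=135, draw]
  FD 16: (-7.707,-32.234) -> (-19.021,-20.92) [heading=135, draw]
  FD 2: (-19.021,-20.92) -> (-20.435,-19.506) [heading=135, draw]
  RT 90: heading 135 -> 45
  -- iteration 4/6 --
  FD 6: (-20.435,-19.506) -> (-16.192,-15.263) [heading=45, draw]
  FD 16: (-16.192,-15.263) -> (-4.879,-3.95) [heading=45, draw]
  FD 2: (-4.879,-3.95) -> (-3.464,-2.536) [heading=45, draw]
  RT 90: heading 45 -> 315
  -- iteration 5/6 --
  FD 6: (-3.464,-2.536) -> (0.778,-6.778) [heading=315, draw]
  FD 16: (0.778,-6.778) -> (12.092,-18.092) [heading=315, draw]
  FD 2: (12.092,-18.092) -> (13.506,-19.506) [heading=315, draw]
  RT 90: heading 315 -> 225
  -- iteration 6/6 --
  FD 6: (13.506,-19.506) -> (9.263,-23.749) [heading=225, draw]
  FD 16: (9.263,-23.749) -> (-2.05,-35.062) [heading=225, draw]
  FD 2: (-2.05,-35.062) -> (-3.464,-36.477) [heading=225, draw]
  RT 90: heading 225 -> 135
]
RT 188: heading 135 -> 307
RT 135: heading 307 -> 172
Final: pos=(-3.464,-36.477), heading=172, 20 segment(s) drawn

Answer: -3.464 -36.477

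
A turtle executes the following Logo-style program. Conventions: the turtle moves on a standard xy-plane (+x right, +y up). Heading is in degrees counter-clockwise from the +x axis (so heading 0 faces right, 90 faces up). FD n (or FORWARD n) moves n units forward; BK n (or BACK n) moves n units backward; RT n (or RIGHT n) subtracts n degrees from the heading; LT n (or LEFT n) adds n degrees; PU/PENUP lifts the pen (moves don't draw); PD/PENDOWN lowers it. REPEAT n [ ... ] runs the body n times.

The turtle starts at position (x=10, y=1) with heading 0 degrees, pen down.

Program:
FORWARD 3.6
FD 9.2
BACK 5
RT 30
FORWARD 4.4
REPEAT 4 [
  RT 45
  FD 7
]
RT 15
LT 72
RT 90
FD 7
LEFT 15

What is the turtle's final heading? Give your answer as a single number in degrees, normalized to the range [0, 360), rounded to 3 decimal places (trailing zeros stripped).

Answer: 132

Derivation:
Executing turtle program step by step:
Start: pos=(10,1), heading=0, pen down
FD 3.6: (10,1) -> (13.6,1) [heading=0, draw]
FD 9.2: (13.6,1) -> (22.8,1) [heading=0, draw]
BK 5: (22.8,1) -> (17.8,1) [heading=0, draw]
RT 30: heading 0 -> 330
FD 4.4: (17.8,1) -> (21.611,-1.2) [heading=330, draw]
REPEAT 4 [
  -- iteration 1/4 --
  RT 45: heading 330 -> 285
  FD 7: (21.611,-1.2) -> (23.422,-7.961) [heading=285, draw]
  -- iteration 2/4 --
  RT 45: heading 285 -> 240
  FD 7: (23.422,-7.961) -> (19.922,-14.024) [heading=240, draw]
  -- iteration 3/4 --
  RT 45: heading 240 -> 195
  FD 7: (19.922,-14.024) -> (13.161,-15.835) [heading=195, draw]
  -- iteration 4/4 --
  RT 45: heading 195 -> 150
  FD 7: (13.161,-15.835) -> (7.099,-12.335) [heading=150, draw]
]
RT 15: heading 150 -> 135
LT 72: heading 135 -> 207
RT 90: heading 207 -> 117
FD 7: (7.099,-12.335) -> (3.921,-6.098) [heading=117, draw]
LT 15: heading 117 -> 132
Final: pos=(3.921,-6.098), heading=132, 9 segment(s) drawn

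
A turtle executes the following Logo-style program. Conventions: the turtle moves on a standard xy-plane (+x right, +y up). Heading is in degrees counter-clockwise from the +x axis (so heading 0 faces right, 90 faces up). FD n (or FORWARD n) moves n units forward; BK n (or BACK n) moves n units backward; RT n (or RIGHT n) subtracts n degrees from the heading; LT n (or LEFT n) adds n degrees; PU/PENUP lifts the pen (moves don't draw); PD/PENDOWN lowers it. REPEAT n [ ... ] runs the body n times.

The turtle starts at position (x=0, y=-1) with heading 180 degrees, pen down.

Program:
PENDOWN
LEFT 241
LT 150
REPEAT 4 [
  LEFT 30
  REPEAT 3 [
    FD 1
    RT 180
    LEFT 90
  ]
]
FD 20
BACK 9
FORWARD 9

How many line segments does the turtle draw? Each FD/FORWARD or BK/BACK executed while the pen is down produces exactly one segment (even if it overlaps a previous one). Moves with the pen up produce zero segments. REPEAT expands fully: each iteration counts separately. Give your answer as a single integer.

Answer: 15

Derivation:
Executing turtle program step by step:
Start: pos=(0,-1), heading=180, pen down
PD: pen down
LT 241: heading 180 -> 61
LT 150: heading 61 -> 211
REPEAT 4 [
  -- iteration 1/4 --
  LT 30: heading 211 -> 241
  REPEAT 3 [
    -- iteration 1/3 --
    FD 1: (0,-1) -> (-0.485,-1.875) [heading=241, draw]
    RT 180: heading 241 -> 61
    LT 90: heading 61 -> 151
    -- iteration 2/3 --
    FD 1: (-0.485,-1.875) -> (-1.359,-1.39) [heading=151, draw]
    RT 180: heading 151 -> 331
    LT 90: heading 331 -> 61
    -- iteration 3/3 --
    FD 1: (-1.359,-1.39) -> (-0.875,-0.515) [heading=61, draw]
    RT 180: heading 61 -> 241
    LT 90: heading 241 -> 331
  ]
  -- iteration 2/4 --
  LT 30: heading 331 -> 1
  REPEAT 3 [
    -- iteration 1/3 --
    FD 1: (-0.875,-0.515) -> (0.125,-0.498) [heading=1, draw]
    RT 180: heading 1 -> 181
    LT 90: heading 181 -> 271
    -- iteration 2/3 --
    FD 1: (0.125,-0.498) -> (0.143,-1.498) [heading=271, draw]
    RT 180: heading 271 -> 91
    LT 90: heading 91 -> 181
    -- iteration 3/3 --
    FD 1: (0.143,-1.498) -> (-0.857,-1.515) [heading=181, draw]
    RT 180: heading 181 -> 1
    LT 90: heading 1 -> 91
  ]
  -- iteration 3/4 --
  LT 30: heading 91 -> 121
  REPEAT 3 [
    -- iteration 1/3 --
    FD 1: (-0.857,-1.515) -> (-1.372,-0.658) [heading=121, draw]
    RT 180: heading 121 -> 301
    LT 90: heading 301 -> 31
    -- iteration 2/3 --
    FD 1: (-1.372,-0.658) -> (-0.515,-0.143) [heading=31, draw]
    RT 180: heading 31 -> 211
    LT 90: heading 211 -> 301
    -- iteration 3/3 --
    FD 1: (-0.515,-0.143) -> (0,-1) [heading=301, draw]
    RT 180: heading 301 -> 121
    LT 90: heading 121 -> 211
  ]
  -- iteration 4/4 --
  LT 30: heading 211 -> 241
  REPEAT 3 [
    -- iteration 1/3 --
    FD 1: (0,-1) -> (-0.485,-1.875) [heading=241, draw]
    RT 180: heading 241 -> 61
    LT 90: heading 61 -> 151
    -- iteration 2/3 --
    FD 1: (-0.485,-1.875) -> (-1.359,-1.39) [heading=151, draw]
    RT 180: heading 151 -> 331
    LT 90: heading 331 -> 61
    -- iteration 3/3 --
    FD 1: (-1.359,-1.39) -> (-0.875,-0.515) [heading=61, draw]
    RT 180: heading 61 -> 241
    LT 90: heading 241 -> 331
  ]
]
FD 20: (-0.875,-0.515) -> (16.618,-10.211) [heading=331, draw]
BK 9: (16.618,-10.211) -> (8.746,-5.848) [heading=331, draw]
FD 9: (8.746,-5.848) -> (16.618,-10.211) [heading=331, draw]
Final: pos=(16.618,-10.211), heading=331, 15 segment(s) drawn
Segments drawn: 15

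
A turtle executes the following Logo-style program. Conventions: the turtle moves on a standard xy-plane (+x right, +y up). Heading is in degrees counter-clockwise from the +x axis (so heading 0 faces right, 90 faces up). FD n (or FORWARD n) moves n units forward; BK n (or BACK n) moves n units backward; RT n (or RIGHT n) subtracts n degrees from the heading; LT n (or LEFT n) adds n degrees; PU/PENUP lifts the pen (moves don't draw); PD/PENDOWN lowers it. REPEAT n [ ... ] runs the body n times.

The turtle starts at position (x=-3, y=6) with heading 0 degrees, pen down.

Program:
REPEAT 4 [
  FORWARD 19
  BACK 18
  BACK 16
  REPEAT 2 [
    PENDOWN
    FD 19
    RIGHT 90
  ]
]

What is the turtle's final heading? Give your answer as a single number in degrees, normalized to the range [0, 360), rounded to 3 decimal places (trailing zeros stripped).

Executing turtle program step by step:
Start: pos=(-3,6), heading=0, pen down
REPEAT 4 [
  -- iteration 1/4 --
  FD 19: (-3,6) -> (16,6) [heading=0, draw]
  BK 18: (16,6) -> (-2,6) [heading=0, draw]
  BK 16: (-2,6) -> (-18,6) [heading=0, draw]
  REPEAT 2 [
    -- iteration 1/2 --
    PD: pen down
    FD 19: (-18,6) -> (1,6) [heading=0, draw]
    RT 90: heading 0 -> 270
    -- iteration 2/2 --
    PD: pen down
    FD 19: (1,6) -> (1,-13) [heading=270, draw]
    RT 90: heading 270 -> 180
  ]
  -- iteration 2/4 --
  FD 19: (1,-13) -> (-18,-13) [heading=180, draw]
  BK 18: (-18,-13) -> (0,-13) [heading=180, draw]
  BK 16: (0,-13) -> (16,-13) [heading=180, draw]
  REPEAT 2 [
    -- iteration 1/2 --
    PD: pen down
    FD 19: (16,-13) -> (-3,-13) [heading=180, draw]
    RT 90: heading 180 -> 90
    -- iteration 2/2 --
    PD: pen down
    FD 19: (-3,-13) -> (-3,6) [heading=90, draw]
    RT 90: heading 90 -> 0
  ]
  -- iteration 3/4 --
  FD 19: (-3,6) -> (16,6) [heading=0, draw]
  BK 18: (16,6) -> (-2,6) [heading=0, draw]
  BK 16: (-2,6) -> (-18,6) [heading=0, draw]
  REPEAT 2 [
    -- iteration 1/2 --
    PD: pen down
    FD 19: (-18,6) -> (1,6) [heading=0, draw]
    RT 90: heading 0 -> 270
    -- iteration 2/2 --
    PD: pen down
    FD 19: (1,6) -> (1,-13) [heading=270, draw]
    RT 90: heading 270 -> 180
  ]
  -- iteration 4/4 --
  FD 19: (1,-13) -> (-18,-13) [heading=180, draw]
  BK 18: (-18,-13) -> (0,-13) [heading=180, draw]
  BK 16: (0,-13) -> (16,-13) [heading=180, draw]
  REPEAT 2 [
    -- iteration 1/2 --
    PD: pen down
    FD 19: (16,-13) -> (-3,-13) [heading=180, draw]
    RT 90: heading 180 -> 90
    -- iteration 2/2 --
    PD: pen down
    FD 19: (-3,-13) -> (-3,6) [heading=90, draw]
    RT 90: heading 90 -> 0
  ]
]
Final: pos=(-3,6), heading=0, 20 segment(s) drawn

Answer: 0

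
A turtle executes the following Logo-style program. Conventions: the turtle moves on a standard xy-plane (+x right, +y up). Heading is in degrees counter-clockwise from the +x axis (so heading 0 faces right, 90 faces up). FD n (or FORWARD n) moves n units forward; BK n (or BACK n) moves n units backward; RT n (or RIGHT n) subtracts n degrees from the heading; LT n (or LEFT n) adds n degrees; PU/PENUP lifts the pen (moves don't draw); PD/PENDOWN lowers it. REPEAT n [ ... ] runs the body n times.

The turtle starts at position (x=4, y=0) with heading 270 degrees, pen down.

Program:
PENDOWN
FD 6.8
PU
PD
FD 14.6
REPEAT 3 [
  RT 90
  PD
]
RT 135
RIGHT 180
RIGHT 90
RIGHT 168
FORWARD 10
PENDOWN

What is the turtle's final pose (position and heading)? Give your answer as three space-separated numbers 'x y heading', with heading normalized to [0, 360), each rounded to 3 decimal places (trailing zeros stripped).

Answer: -4.387 -15.954 147

Derivation:
Executing turtle program step by step:
Start: pos=(4,0), heading=270, pen down
PD: pen down
FD 6.8: (4,0) -> (4,-6.8) [heading=270, draw]
PU: pen up
PD: pen down
FD 14.6: (4,-6.8) -> (4,-21.4) [heading=270, draw]
REPEAT 3 [
  -- iteration 1/3 --
  RT 90: heading 270 -> 180
  PD: pen down
  -- iteration 2/3 --
  RT 90: heading 180 -> 90
  PD: pen down
  -- iteration 3/3 --
  RT 90: heading 90 -> 0
  PD: pen down
]
RT 135: heading 0 -> 225
RT 180: heading 225 -> 45
RT 90: heading 45 -> 315
RT 168: heading 315 -> 147
FD 10: (4,-21.4) -> (-4.387,-15.954) [heading=147, draw]
PD: pen down
Final: pos=(-4.387,-15.954), heading=147, 3 segment(s) drawn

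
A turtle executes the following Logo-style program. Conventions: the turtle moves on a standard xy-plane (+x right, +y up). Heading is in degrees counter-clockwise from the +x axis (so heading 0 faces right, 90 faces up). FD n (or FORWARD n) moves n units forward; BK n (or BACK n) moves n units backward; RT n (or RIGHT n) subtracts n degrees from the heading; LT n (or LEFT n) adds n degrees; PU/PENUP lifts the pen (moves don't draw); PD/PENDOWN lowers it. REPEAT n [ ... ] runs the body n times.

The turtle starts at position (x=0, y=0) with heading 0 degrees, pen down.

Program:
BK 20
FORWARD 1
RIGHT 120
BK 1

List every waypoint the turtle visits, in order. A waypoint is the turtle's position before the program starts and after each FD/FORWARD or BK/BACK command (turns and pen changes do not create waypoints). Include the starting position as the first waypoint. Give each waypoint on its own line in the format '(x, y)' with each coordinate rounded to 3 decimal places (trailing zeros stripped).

Executing turtle program step by step:
Start: pos=(0,0), heading=0, pen down
BK 20: (0,0) -> (-20,0) [heading=0, draw]
FD 1: (-20,0) -> (-19,0) [heading=0, draw]
RT 120: heading 0 -> 240
BK 1: (-19,0) -> (-18.5,0.866) [heading=240, draw]
Final: pos=(-18.5,0.866), heading=240, 3 segment(s) drawn
Waypoints (4 total):
(0, 0)
(-20, 0)
(-19, 0)
(-18.5, 0.866)

Answer: (0, 0)
(-20, 0)
(-19, 0)
(-18.5, 0.866)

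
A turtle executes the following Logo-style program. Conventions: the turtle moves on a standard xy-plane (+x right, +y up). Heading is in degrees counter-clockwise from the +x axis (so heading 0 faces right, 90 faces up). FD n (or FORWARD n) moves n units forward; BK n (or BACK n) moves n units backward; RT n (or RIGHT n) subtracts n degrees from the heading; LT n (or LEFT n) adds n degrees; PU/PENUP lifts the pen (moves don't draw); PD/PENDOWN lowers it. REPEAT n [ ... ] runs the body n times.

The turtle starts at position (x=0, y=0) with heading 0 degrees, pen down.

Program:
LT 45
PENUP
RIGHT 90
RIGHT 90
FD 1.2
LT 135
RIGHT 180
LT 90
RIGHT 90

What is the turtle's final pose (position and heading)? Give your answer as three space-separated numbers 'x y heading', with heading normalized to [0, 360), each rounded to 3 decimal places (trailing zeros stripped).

Executing turtle program step by step:
Start: pos=(0,0), heading=0, pen down
LT 45: heading 0 -> 45
PU: pen up
RT 90: heading 45 -> 315
RT 90: heading 315 -> 225
FD 1.2: (0,0) -> (-0.849,-0.849) [heading=225, move]
LT 135: heading 225 -> 0
RT 180: heading 0 -> 180
LT 90: heading 180 -> 270
RT 90: heading 270 -> 180
Final: pos=(-0.849,-0.849), heading=180, 0 segment(s) drawn

Answer: -0.849 -0.849 180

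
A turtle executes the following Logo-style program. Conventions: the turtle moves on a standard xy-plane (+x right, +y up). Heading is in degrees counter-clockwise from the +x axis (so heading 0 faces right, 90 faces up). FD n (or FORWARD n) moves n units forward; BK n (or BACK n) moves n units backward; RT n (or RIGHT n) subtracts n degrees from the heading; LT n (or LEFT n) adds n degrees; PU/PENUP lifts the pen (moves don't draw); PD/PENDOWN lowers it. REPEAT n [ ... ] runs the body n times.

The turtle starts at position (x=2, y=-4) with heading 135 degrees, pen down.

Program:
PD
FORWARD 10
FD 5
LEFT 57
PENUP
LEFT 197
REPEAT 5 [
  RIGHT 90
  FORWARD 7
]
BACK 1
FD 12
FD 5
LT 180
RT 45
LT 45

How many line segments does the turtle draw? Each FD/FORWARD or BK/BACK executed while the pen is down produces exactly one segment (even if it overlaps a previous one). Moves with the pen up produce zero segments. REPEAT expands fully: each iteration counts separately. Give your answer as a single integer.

Answer: 2

Derivation:
Executing turtle program step by step:
Start: pos=(2,-4), heading=135, pen down
PD: pen down
FD 10: (2,-4) -> (-5.071,3.071) [heading=135, draw]
FD 5: (-5.071,3.071) -> (-8.607,6.607) [heading=135, draw]
LT 57: heading 135 -> 192
PU: pen up
LT 197: heading 192 -> 29
REPEAT 5 [
  -- iteration 1/5 --
  RT 90: heading 29 -> 299
  FD 7: (-8.607,6.607) -> (-5.213,0.484) [heading=299, move]
  -- iteration 2/5 --
  RT 90: heading 299 -> 209
  FD 7: (-5.213,0.484) -> (-11.335,-2.909) [heading=209, move]
  -- iteration 3/5 --
  RT 90: heading 209 -> 119
  FD 7: (-11.335,-2.909) -> (-14.729,3.213) [heading=119, move]
  -- iteration 4/5 --
  RT 90: heading 119 -> 29
  FD 7: (-14.729,3.213) -> (-8.607,6.607) [heading=29, move]
  -- iteration 5/5 --
  RT 90: heading 29 -> 299
  FD 7: (-8.607,6.607) -> (-5.213,0.484) [heading=299, move]
]
BK 1: (-5.213,0.484) -> (-5.698,1.359) [heading=299, move]
FD 12: (-5.698,1.359) -> (0.12,-9.137) [heading=299, move]
FD 5: (0.12,-9.137) -> (2.544,-13.51) [heading=299, move]
LT 180: heading 299 -> 119
RT 45: heading 119 -> 74
LT 45: heading 74 -> 119
Final: pos=(2.544,-13.51), heading=119, 2 segment(s) drawn
Segments drawn: 2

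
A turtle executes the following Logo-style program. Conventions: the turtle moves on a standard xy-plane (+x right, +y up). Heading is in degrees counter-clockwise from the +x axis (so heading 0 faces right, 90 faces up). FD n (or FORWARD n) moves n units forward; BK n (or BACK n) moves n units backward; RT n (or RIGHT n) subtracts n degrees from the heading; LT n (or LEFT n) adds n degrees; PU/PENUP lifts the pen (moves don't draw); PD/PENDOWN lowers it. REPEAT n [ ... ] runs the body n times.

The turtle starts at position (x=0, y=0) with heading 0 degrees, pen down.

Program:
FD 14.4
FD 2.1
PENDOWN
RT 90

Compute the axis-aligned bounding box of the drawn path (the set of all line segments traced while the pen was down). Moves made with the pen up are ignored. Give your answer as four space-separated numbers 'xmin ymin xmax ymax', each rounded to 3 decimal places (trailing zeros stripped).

Executing turtle program step by step:
Start: pos=(0,0), heading=0, pen down
FD 14.4: (0,0) -> (14.4,0) [heading=0, draw]
FD 2.1: (14.4,0) -> (16.5,0) [heading=0, draw]
PD: pen down
RT 90: heading 0 -> 270
Final: pos=(16.5,0), heading=270, 2 segment(s) drawn

Segment endpoints: x in {0, 14.4, 16.5}, y in {0}
xmin=0, ymin=0, xmax=16.5, ymax=0

Answer: 0 0 16.5 0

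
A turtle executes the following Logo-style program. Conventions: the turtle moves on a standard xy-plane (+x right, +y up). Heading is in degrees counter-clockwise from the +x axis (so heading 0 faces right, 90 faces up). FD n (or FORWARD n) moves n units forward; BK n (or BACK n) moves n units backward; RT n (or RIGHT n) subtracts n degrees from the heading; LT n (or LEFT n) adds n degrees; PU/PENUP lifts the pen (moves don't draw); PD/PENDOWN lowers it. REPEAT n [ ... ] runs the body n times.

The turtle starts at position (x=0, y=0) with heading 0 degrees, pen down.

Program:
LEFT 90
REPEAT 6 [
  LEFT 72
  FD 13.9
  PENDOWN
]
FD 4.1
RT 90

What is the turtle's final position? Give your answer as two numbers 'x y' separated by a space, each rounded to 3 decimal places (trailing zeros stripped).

Answer: -17.119 5.562

Derivation:
Executing turtle program step by step:
Start: pos=(0,0), heading=0, pen down
LT 90: heading 0 -> 90
REPEAT 6 [
  -- iteration 1/6 --
  LT 72: heading 90 -> 162
  FD 13.9: (0,0) -> (-13.22,4.295) [heading=162, draw]
  PD: pen down
  -- iteration 2/6 --
  LT 72: heading 162 -> 234
  FD 13.9: (-13.22,4.295) -> (-21.39,-6.95) [heading=234, draw]
  PD: pen down
  -- iteration 3/6 --
  LT 72: heading 234 -> 306
  FD 13.9: (-21.39,-6.95) -> (-13.22,-18.195) [heading=306, draw]
  PD: pen down
  -- iteration 4/6 --
  LT 72: heading 306 -> 18
  FD 13.9: (-13.22,-18.195) -> (0,-13.9) [heading=18, draw]
  PD: pen down
  -- iteration 5/6 --
  LT 72: heading 18 -> 90
  FD 13.9: (0,-13.9) -> (0,0) [heading=90, draw]
  PD: pen down
  -- iteration 6/6 --
  LT 72: heading 90 -> 162
  FD 13.9: (0,0) -> (-13.22,4.295) [heading=162, draw]
  PD: pen down
]
FD 4.1: (-13.22,4.295) -> (-17.119,5.562) [heading=162, draw]
RT 90: heading 162 -> 72
Final: pos=(-17.119,5.562), heading=72, 7 segment(s) drawn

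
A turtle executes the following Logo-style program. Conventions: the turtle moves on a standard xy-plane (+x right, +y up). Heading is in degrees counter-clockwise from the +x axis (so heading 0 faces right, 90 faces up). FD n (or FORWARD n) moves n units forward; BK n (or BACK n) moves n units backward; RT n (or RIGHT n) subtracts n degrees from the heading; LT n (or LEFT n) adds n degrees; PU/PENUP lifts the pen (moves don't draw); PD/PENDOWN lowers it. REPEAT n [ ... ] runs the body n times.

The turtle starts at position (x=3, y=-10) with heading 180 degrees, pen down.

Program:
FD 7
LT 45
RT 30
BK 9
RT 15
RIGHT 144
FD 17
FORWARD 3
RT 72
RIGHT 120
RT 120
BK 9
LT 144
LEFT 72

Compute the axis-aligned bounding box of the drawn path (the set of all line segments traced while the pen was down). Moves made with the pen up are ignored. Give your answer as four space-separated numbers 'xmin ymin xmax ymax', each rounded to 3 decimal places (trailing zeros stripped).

Executing turtle program step by step:
Start: pos=(3,-10), heading=180, pen down
FD 7: (3,-10) -> (-4,-10) [heading=180, draw]
LT 45: heading 180 -> 225
RT 30: heading 225 -> 195
BK 9: (-4,-10) -> (4.693,-7.671) [heading=195, draw]
RT 15: heading 195 -> 180
RT 144: heading 180 -> 36
FD 17: (4.693,-7.671) -> (18.447,2.322) [heading=36, draw]
FD 3: (18.447,2.322) -> (20.874,4.085) [heading=36, draw]
RT 72: heading 36 -> 324
RT 120: heading 324 -> 204
RT 120: heading 204 -> 84
BK 9: (20.874,4.085) -> (19.933,-4.866) [heading=84, draw]
LT 144: heading 84 -> 228
LT 72: heading 228 -> 300
Final: pos=(19.933,-4.866), heading=300, 5 segment(s) drawn

Segment endpoints: x in {-4, 3, 4.693, 18.447, 19.933, 20.874}, y in {-10, -7.671, -4.866, 2.322, 4.085}
xmin=-4, ymin=-10, xmax=20.874, ymax=4.085

Answer: -4 -10 20.874 4.085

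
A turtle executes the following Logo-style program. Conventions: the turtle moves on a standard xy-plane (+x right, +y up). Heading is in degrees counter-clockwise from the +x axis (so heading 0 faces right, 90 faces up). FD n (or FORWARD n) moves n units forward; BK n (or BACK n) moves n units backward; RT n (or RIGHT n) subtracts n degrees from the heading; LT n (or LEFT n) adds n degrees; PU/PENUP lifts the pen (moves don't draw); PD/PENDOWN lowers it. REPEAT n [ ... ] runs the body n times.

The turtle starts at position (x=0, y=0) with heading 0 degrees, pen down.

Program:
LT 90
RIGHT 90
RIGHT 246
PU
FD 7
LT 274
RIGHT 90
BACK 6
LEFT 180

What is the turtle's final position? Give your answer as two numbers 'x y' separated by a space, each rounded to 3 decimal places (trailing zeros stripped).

Answer: -5.664 11.693

Derivation:
Executing turtle program step by step:
Start: pos=(0,0), heading=0, pen down
LT 90: heading 0 -> 90
RT 90: heading 90 -> 0
RT 246: heading 0 -> 114
PU: pen up
FD 7: (0,0) -> (-2.847,6.395) [heading=114, move]
LT 274: heading 114 -> 28
RT 90: heading 28 -> 298
BK 6: (-2.847,6.395) -> (-5.664,11.693) [heading=298, move]
LT 180: heading 298 -> 118
Final: pos=(-5.664,11.693), heading=118, 0 segment(s) drawn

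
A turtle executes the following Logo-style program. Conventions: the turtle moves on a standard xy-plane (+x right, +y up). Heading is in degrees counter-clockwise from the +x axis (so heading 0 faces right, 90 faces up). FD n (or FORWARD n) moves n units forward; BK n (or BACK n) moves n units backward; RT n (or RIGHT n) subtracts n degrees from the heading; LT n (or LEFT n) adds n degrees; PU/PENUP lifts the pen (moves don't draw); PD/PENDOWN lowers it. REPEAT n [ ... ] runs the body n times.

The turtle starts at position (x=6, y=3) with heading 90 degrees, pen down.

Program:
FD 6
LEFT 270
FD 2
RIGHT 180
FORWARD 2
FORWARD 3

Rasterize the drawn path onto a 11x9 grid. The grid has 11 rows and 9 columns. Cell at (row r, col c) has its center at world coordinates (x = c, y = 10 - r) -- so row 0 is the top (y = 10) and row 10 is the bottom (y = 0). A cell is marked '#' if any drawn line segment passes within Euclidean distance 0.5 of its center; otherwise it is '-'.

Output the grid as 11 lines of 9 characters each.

Answer: ---------
---######
------#--
------#--
------#--
------#--
------#--
------#--
---------
---------
---------

Derivation:
Segment 0: (6,3) -> (6,9)
Segment 1: (6,9) -> (8,9)
Segment 2: (8,9) -> (6,9)
Segment 3: (6,9) -> (3,9)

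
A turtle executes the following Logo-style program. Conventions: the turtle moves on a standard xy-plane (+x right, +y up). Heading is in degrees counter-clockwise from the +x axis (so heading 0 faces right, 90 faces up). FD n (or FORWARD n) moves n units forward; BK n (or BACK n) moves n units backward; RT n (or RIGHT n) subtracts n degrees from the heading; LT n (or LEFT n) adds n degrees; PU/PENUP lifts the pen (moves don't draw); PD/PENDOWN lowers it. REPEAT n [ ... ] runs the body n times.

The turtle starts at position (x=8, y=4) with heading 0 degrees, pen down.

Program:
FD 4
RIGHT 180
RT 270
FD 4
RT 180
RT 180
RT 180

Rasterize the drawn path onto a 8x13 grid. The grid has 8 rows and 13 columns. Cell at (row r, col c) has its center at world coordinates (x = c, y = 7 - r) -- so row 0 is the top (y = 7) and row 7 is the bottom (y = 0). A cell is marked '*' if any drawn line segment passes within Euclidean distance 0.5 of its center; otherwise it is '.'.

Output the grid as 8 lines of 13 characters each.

Segment 0: (8,4) -> (12,4)
Segment 1: (12,4) -> (12,0)

Answer: .............
.............
.............
........*****
............*
............*
............*
............*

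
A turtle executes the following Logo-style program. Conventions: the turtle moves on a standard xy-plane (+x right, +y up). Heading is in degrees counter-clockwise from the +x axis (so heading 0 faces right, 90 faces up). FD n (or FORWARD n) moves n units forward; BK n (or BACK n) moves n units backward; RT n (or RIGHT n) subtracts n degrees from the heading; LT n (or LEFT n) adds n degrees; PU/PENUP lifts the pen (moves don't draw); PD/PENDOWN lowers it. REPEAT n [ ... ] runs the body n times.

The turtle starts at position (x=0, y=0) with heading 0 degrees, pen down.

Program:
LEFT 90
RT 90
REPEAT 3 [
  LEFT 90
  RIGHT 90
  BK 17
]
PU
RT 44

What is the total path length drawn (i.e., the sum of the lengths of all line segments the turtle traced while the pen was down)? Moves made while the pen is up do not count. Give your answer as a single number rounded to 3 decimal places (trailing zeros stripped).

Answer: 51

Derivation:
Executing turtle program step by step:
Start: pos=(0,0), heading=0, pen down
LT 90: heading 0 -> 90
RT 90: heading 90 -> 0
REPEAT 3 [
  -- iteration 1/3 --
  LT 90: heading 0 -> 90
  RT 90: heading 90 -> 0
  BK 17: (0,0) -> (-17,0) [heading=0, draw]
  -- iteration 2/3 --
  LT 90: heading 0 -> 90
  RT 90: heading 90 -> 0
  BK 17: (-17,0) -> (-34,0) [heading=0, draw]
  -- iteration 3/3 --
  LT 90: heading 0 -> 90
  RT 90: heading 90 -> 0
  BK 17: (-34,0) -> (-51,0) [heading=0, draw]
]
PU: pen up
RT 44: heading 0 -> 316
Final: pos=(-51,0), heading=316, 3 segment(s) drawn

Segment lengths:
  seg 1: (0,0) -> (-17,0), length = 17
  seg 2: (-17,0) -> (-34,0), length = 17
  seg 3: (-34,0) -> (-51,0), length = 17
Total = 51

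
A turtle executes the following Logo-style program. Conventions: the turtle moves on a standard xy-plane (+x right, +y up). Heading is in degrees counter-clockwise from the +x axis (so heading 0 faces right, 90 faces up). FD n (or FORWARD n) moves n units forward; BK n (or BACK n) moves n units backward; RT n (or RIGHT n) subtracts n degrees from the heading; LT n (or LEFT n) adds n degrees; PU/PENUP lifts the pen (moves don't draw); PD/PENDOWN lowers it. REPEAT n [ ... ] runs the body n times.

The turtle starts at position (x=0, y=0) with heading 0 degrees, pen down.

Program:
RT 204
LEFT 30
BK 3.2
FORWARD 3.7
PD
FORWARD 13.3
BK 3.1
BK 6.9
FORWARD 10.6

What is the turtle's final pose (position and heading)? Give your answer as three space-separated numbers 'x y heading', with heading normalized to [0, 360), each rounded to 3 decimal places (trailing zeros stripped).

Executing turtle program step by step:
Start: pos=(0,0), heading=0, pen down
RT 204: heading 0 -> 156
LT 30: heading 156 -> 186
BK 3.2: (0,0) -> (3.182,0.334) [heading=186, draw]
FD 3.7: (3.182,0.334) -> (-0.497,-0.052) [heading=186, draw]
PD: pen down
FD 13.3: (-0.497,-0.052) -> (-13.724,-1.442) [heading=186, draw]
BK 3.1: (-13.724,-1.442) -> (-10.641,-1.118) [heading=186, draw]
BK 6.9: (-10.641,-1.118) -> (-3.779,-0.397) [heading=186, draw]
FD 10.6: (-3.779,-0.397) -> (-14.321,-1.505) [heading=186, draw]
Final: pos=(-14.321,-1.505), heading=186, 6 segment(s) drawn

Answer: -14.321 -1.505 186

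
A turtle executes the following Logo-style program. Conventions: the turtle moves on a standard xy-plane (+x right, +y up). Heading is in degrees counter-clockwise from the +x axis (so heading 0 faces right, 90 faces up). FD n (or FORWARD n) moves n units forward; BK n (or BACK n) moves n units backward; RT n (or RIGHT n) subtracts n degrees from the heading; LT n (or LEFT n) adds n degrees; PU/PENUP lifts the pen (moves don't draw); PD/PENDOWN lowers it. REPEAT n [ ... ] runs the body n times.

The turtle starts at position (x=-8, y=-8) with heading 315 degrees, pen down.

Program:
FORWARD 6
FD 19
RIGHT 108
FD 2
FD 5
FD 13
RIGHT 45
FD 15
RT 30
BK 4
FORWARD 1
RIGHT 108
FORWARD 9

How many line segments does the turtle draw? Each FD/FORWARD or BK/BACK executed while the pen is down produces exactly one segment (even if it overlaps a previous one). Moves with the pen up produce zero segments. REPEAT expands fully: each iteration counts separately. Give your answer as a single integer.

Answer: 9

Derivation:
Executing turtle program step by step:
Start: pos=(-8,-8), heading=315, pen down
FD 6: (-8,-8) -> (-3.757,-12.243) [heading=315, draw]
FD 19: (-3.757,-12.243) -> (9.678,-25.678) [heading=315, draw]
RT 108: heading 315 -> 207
FD 2: (9.678,-25.678) -> (7.896,-26.586) [heading=207, draw]
FD 5: (7.896,-26.586) -> (3.441,-28.856) [heading=207, draw]
FD 13: (3.441,-28.856) -> (-8.142,-34.757) [heading=207, draw]
RT 45: heading 207 -> 162
FD 15: (-8.142,-34.757) -> (-22.408,-30.122) [heading=162, draw]
RT 30: heading 162 -> 132
BK 4: (-22.408,-30.122) -> (-19.732,-33.095) [heading=132, draw]
FD 1: (-19.732,-33.095) -> (-20.401,-32.352) [heading=132, draw]
RT 108: heading 132 -> 24
FD 9: (-20.401,-32.352) -> (-12.179,-28.691) [heading=24, draw]
Final: pos=(-12.179,-28.691), heading=24, 9 segment(s) drawn
Segments drawn: 9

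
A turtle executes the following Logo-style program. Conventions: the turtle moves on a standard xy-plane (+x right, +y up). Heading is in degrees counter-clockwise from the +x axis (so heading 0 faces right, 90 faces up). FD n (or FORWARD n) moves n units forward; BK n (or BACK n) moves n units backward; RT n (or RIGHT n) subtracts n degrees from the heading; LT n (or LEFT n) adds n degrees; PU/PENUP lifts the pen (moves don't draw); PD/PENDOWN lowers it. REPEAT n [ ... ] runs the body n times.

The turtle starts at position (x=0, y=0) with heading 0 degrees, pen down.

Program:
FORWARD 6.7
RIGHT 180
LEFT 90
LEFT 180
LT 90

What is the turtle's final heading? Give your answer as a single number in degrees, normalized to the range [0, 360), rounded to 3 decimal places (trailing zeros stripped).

Executing turtle program step by step:
Start: pos=(0,0), heading=0, pen down
FD 6.7: (0,0) -> (6.7,0) [heading=0, draw]
RT 180: heading 0 -> 180
LT 90: heading 180 -> 270
LT 180: heading 270 -> 90
LT 90: heading 90 -> 180
Final: pos=(6.7,0), heading=180, 1 segment(s) drawn

Answer: 180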